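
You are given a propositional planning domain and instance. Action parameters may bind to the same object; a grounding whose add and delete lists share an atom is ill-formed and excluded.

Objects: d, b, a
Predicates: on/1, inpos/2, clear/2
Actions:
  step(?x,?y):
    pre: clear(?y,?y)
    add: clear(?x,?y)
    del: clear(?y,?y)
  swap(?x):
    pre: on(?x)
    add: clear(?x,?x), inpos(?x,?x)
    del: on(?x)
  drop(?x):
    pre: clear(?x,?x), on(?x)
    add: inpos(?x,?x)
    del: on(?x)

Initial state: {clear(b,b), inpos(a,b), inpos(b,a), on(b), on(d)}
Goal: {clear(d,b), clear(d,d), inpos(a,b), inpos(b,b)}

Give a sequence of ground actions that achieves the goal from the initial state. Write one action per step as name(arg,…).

1. step(d,b)  →  {clear(d,b), inpos(a,b), inpos(b,a), on(b), on(d)}
2. swap(d)  →  {clear(d,b), clear(d,d), inpos(a,b), inpos(b,a), inpos(d,d), on(b)}
3. swap(b)  →  {clear(b,b), clear(d,b), clear(d,d), inpos(a,b), inpos(b,a), inpos(b,b), inpos(d,d)}

step(d,b); swap(d); swap(b)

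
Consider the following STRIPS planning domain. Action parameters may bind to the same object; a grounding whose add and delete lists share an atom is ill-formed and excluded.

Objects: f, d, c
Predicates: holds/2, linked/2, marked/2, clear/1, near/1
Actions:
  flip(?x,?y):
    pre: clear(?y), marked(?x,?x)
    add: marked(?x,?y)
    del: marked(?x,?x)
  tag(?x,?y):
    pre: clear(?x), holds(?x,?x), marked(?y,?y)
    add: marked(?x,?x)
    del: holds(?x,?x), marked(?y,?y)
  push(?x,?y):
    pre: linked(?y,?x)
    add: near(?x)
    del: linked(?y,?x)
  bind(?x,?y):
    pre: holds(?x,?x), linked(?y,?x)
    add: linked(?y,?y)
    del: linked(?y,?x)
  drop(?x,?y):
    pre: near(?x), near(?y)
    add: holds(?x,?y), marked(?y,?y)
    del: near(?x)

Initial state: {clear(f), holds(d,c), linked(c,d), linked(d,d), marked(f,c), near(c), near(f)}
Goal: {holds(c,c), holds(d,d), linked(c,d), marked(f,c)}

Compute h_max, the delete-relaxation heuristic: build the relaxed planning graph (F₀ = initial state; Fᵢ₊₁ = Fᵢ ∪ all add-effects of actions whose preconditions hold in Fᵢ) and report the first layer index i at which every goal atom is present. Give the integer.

F0 = init (7 atoms)
F1 = F0 ∪ {holds(c,c), holds(c,f), holds(f,c), holds(f,f), marked(c,c), marked(f,f), near(d)}  (14 atoms)
F2 = F1 ∪ {holds(c,d), holds(d,d), holds(d,f), holds(f,d), marked(c,f), marked(d,d)}  (20 atoms)
goal ⊆ F2  ⇒  h_max = 2

2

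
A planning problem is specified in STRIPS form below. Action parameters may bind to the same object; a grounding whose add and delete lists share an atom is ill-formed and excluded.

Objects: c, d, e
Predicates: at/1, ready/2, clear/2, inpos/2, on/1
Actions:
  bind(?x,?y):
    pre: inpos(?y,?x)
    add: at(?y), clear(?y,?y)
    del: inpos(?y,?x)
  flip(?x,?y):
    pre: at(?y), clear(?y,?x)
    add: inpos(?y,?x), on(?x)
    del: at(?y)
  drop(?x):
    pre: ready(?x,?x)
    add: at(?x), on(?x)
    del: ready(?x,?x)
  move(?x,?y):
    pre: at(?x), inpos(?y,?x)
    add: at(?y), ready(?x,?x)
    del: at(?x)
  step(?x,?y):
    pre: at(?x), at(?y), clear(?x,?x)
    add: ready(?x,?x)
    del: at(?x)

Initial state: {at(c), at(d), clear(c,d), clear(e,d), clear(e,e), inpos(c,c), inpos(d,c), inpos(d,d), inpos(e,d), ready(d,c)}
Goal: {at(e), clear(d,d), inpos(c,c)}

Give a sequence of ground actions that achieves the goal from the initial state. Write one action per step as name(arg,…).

bind(c,d); bind(d,e)

1. bind(c,d)  →  {at(c), at(d), clear(c,d), clear(d,d), clear(e,d), clear(e,e), inpos(c,c), inpos(d,d), inpos(e,d), ready(d,c)}
2. bind(d,e)  →  {at(c), at(d), at(e), clear(c,d), clear(d,d), clear(e,d), clear(e,e), inpos(c,c), inpos(d,d), ready(d,c)}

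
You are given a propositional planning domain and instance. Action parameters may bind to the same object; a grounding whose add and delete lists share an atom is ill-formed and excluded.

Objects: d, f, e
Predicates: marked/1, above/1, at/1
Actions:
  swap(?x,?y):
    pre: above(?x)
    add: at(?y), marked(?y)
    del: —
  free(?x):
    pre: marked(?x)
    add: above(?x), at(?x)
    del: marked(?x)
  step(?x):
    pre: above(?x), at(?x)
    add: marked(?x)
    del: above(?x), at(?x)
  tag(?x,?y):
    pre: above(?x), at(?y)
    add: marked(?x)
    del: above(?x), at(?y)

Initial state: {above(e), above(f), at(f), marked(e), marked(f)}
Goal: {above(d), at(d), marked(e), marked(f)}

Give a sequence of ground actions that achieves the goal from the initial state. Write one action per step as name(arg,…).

1. swap(f,d)  →  {above(e), above(f), at(d), at(f), marked(d), marked(e), marked(f)}
2. free(d)  →  {above(d), above(e), above(f), at(d), at(f), marked(e), marked(f)}

swap(f,d); free(d)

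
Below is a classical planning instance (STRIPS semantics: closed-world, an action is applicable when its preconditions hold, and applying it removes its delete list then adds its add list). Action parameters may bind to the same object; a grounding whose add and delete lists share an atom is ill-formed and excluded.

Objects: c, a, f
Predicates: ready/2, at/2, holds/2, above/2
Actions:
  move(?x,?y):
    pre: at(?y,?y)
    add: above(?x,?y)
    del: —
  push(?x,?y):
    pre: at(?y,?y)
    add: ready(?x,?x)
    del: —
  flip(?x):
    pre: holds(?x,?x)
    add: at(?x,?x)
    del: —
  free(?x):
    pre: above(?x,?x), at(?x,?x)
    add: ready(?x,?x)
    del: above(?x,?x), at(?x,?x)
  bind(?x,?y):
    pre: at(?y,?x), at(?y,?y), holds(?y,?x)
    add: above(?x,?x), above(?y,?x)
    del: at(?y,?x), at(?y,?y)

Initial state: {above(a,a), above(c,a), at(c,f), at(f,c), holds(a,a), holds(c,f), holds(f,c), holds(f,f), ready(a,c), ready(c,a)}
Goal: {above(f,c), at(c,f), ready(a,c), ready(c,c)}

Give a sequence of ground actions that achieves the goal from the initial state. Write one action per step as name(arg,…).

flip(f); push(c,f); bind(c,f)

1. flip(f)  →  {above(a,a), above(c,a), at(c,f), at(f,c), at(f,f), holds(a,a), holds(c,f), holds(f,c), holds(f,f), ready(a,c), ready(c,a)}
2. push(c,f)  →  {above(a,a), above(c,a), at(c,f), at(f,c), at(f,f), holds(a,a), holds(c,f), holds(f,c), holds(f,f), ready(a,c), ready(c,a), ready(c,c)}
3. bind(c,f)  →  {above(a,a), above(c,a), above(c,c), above(f,c), at(c,f), holds(a,a), holds(c,f), holds(f,c), holds(f,f), ready(a,c), ready(c,a), ready(c,c)}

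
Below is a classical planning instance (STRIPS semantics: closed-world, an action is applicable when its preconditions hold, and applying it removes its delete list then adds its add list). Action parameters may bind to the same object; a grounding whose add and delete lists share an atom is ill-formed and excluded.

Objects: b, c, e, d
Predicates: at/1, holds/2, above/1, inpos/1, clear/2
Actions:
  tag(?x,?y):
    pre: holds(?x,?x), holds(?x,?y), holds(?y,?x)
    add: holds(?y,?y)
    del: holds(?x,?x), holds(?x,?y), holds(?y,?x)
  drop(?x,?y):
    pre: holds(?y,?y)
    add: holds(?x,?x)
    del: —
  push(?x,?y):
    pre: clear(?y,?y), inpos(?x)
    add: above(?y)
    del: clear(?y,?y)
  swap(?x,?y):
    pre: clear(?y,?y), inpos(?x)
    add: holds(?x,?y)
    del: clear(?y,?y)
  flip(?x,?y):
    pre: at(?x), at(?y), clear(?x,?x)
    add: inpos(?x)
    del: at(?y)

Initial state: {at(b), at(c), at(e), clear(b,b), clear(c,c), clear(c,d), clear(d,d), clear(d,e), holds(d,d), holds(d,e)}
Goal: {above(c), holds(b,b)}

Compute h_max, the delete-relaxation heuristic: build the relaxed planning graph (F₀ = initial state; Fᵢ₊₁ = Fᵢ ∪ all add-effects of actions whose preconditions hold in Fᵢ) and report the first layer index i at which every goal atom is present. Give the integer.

F0 = init (10 atoms)
F1 = F0 ∪ {holds(b,b), holds(c,c), holds(e,e), inpos(b), inpos(c)}  (15 atoms)
F2 = F1 ∪ {above(b), above(c), above(d), holds(b,c), holds(b,d), holds(c,b), holds(c,d)}  (22 atoms)
goal ⊆ F2  ⇒  h_max = 2

2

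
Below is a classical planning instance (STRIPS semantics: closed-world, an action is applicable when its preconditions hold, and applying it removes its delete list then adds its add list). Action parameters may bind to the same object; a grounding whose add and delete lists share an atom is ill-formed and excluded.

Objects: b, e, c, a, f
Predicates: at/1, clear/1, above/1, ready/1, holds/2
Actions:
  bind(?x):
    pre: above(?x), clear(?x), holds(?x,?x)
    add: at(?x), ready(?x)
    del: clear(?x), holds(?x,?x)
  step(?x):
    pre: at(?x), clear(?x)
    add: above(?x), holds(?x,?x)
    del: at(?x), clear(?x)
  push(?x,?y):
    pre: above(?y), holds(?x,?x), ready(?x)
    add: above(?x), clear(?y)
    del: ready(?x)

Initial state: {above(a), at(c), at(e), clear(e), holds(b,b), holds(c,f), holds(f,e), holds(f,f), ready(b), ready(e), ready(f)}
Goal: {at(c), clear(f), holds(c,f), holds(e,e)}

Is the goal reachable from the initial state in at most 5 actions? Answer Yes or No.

Yes

1. step(e)  →  {above(a), above(e), at(c), holds(b,b), holds(c,f), holds(e,e), holds(f,e), holds(f,f), ready(b), ready(e), ready(f)}
2. push(f,e)  →  {above(a), above(e), above(f), at(c), clear(e), holds(b,b), holds(c,f), holds(e,e), holds(f,e), holds(f,f), ready(b), ready(e)}
3. push(b,f)  →  {above(a), above(b), above(e), above(f), at(c), clear(e), clear(f), holds(b,b), holds(c,f), holds(e,e), holds(f,e), holds(f,f), ready(e)}
optimal plan length = 3; 3 ≤ 5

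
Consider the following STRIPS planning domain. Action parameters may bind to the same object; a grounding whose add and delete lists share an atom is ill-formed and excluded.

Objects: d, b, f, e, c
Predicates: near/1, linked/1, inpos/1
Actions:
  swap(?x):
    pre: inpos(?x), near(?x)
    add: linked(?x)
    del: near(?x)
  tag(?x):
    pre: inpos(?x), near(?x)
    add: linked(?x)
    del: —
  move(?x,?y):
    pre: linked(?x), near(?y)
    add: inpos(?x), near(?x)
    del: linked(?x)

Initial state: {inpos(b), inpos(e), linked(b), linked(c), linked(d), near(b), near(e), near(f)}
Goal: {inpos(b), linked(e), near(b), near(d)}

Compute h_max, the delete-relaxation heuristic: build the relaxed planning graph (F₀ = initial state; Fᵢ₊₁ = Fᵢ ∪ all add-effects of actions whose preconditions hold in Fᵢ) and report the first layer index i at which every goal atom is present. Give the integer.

F0 = init (8 atoms)
F1 = F0 ∪ {inpos(c), inpos(d), linked(e), near(c), near(d)}  (13 atoms)
goal ⊆ F1  ⇒  h_max = 1

1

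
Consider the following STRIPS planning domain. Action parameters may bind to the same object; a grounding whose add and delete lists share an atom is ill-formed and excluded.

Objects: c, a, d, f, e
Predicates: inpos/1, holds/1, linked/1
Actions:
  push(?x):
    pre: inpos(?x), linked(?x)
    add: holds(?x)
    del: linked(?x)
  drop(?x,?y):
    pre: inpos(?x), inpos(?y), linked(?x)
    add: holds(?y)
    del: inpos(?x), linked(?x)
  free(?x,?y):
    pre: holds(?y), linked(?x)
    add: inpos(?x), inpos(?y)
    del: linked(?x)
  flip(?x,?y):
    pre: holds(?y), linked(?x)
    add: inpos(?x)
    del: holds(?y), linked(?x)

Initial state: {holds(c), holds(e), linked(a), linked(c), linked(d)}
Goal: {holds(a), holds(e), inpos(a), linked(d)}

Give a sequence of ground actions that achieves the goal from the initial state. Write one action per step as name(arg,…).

1. free(a,c)  →  {holds(c), holds(e), inpos(a), inpos(c), linked(c), linked(d)}
2. drop(c,a)  →  {holds(a), holds(c), holds(e), inpos(a), linked(d)}

free(a,c); drop(c,a)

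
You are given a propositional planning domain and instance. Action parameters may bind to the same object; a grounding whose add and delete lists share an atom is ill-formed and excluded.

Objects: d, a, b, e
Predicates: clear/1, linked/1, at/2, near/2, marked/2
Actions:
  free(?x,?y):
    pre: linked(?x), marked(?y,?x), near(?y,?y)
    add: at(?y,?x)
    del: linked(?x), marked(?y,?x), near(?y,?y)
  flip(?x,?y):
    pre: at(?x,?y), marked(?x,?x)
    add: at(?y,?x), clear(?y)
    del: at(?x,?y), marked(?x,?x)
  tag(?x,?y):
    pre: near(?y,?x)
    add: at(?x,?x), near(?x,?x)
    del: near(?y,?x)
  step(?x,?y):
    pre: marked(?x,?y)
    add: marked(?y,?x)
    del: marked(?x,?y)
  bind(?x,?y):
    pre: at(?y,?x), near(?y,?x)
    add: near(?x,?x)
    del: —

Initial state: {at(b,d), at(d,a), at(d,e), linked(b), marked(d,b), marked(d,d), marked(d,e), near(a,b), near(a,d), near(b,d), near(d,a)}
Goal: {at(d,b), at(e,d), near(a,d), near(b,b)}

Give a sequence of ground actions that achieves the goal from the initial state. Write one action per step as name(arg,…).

flip(d,e); tag(d,b); free(b,d); tag(b,a)

1. flip(d,e)  →  {at(b,d), at(d,a), at(e,d), clear(e), linked(b), marked(d,b), marked(d,e), near(a,b), near(a,d), near(b,d), near(d,a)}
2. tag(d,b)  →  {at(b,d), at(d,a), at(d,d), at(e,d), clear(e), linked(b), marked(d,b), marked(d,e), near(a,b), near(a,d), near(d,a), near(d,d)}
3. free(b,d)  →  {at(b,d), at(d,a), at(d,b), at(d,d), at(e,d), clear(e), marked(d,e), near(a,b), near(a,d), near(d,a)}
4. tag(b,a)  →  {at(b,b), at(b,d), at(d,a), at(d,b), at(d,d), at(e,d), clear(e), marked(d,e), near(a,d), near(b,b), near(d,a)}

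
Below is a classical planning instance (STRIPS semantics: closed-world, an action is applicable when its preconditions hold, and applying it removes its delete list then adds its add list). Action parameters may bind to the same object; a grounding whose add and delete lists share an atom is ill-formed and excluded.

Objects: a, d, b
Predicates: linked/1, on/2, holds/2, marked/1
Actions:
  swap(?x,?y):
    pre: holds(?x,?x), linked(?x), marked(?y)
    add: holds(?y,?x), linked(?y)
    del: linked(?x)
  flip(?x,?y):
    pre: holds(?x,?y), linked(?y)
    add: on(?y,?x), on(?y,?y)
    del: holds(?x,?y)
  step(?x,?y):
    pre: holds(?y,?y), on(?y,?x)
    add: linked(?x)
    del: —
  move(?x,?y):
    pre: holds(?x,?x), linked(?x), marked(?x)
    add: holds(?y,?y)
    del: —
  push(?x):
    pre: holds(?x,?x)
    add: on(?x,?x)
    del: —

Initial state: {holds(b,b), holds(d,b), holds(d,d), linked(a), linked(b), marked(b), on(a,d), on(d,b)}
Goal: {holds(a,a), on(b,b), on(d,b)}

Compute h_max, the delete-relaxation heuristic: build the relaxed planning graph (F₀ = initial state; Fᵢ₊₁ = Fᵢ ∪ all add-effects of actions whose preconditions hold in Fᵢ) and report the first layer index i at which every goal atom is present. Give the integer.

1

F0 = init (8 atoms)
F1 = F0 ∪ {holds(a,a), on(b,b), on(b,d), on(d,d)}  (12 atoms)
goal ⊆ F1  ⇒  h_max = 1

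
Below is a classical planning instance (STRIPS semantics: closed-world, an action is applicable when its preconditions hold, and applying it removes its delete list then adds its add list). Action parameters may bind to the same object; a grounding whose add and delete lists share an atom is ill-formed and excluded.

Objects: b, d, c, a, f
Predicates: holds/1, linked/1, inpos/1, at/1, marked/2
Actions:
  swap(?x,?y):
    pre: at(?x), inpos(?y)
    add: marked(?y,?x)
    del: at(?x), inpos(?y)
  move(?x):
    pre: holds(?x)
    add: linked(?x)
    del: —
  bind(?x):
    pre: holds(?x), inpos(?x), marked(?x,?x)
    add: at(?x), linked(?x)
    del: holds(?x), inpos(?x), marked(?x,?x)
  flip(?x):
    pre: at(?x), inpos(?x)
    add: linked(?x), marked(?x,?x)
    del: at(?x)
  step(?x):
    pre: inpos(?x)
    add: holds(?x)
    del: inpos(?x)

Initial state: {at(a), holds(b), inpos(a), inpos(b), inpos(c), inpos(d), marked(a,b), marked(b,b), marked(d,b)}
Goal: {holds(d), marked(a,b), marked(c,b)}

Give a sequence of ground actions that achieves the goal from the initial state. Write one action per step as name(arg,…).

bind(b); swap(b,c); step(d)

1. bind(b)  →  {at(a), at(b), inpos(a), inpos(c), inpos(d), linked(b), marked(a,b), marked(d,b)}
2. swap(b,c)  →  {at(a), inpos(a), inpos(d), linked(b), marked(a,b), marked(c,b), marked(d,b)}
3. step(d)  →  {at(a), holds(d), inpos(a), linked(b), marked(a,b), marked(c,b), marked(d,b)}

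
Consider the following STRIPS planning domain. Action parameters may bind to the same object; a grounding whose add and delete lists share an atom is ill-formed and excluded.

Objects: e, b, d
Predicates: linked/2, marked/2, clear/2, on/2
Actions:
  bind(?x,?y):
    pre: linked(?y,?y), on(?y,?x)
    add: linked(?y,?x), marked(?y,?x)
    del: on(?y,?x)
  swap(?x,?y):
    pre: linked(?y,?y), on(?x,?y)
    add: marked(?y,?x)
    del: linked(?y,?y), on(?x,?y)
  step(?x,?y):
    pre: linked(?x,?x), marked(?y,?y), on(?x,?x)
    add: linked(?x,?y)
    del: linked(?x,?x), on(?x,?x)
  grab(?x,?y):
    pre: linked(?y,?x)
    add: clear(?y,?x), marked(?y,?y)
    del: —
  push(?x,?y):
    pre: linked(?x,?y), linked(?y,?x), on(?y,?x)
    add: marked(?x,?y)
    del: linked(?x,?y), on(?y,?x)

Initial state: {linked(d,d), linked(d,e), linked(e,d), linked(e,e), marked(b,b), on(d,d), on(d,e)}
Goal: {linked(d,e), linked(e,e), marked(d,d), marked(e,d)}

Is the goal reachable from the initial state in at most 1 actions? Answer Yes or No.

1. bind(d,d)  →  {linked(d,d), linked(d,e), linked(e,d), linked(e,e), marked(b,b), marked(d,d), on(d,e)}
2. push(e,d)  →  {linked(d,d), linked(d,e), linked(e,e), marked(b,b), marked(d,d), marked(e,d)}
optimal plan length = 2; 2 > 1

No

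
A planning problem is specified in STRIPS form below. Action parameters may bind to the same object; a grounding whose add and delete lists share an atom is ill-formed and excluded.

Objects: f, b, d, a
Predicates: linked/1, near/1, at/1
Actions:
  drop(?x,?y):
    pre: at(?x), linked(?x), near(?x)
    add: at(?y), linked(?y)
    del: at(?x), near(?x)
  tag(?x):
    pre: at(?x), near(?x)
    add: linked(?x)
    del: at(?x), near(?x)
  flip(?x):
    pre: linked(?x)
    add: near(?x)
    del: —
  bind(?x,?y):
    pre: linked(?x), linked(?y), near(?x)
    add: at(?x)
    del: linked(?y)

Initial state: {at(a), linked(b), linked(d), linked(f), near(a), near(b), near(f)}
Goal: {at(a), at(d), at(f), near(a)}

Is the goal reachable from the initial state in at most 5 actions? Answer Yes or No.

1. flip(d)  →  {at(a), linked(b), linked(d), linked(f), near(a), near(b), near(d), near(f)}
2. bind(f,f)  →  {at(a), at(f), linked(b), linked(d), near(a), near(b), near(d), near(f)}
3. bind(d,b)  →  {at(a), at(d), at(f), linked(d), near(a), near(b), near(d), near(f)}
optimal plan length = 3; 3 ≤ 5

Yes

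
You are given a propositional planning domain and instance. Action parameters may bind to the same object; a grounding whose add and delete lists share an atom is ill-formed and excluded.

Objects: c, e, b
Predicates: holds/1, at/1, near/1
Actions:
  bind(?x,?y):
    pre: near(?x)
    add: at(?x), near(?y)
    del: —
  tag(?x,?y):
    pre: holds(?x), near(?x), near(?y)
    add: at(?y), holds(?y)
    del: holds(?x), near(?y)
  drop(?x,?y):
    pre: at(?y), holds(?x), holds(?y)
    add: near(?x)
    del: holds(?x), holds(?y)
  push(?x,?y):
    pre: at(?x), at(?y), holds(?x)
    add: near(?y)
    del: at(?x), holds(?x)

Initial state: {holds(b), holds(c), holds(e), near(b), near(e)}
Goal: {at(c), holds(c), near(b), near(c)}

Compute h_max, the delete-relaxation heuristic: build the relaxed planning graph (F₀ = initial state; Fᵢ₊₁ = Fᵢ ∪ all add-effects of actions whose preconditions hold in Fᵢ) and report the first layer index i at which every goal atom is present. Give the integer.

F0 = init (5 atoms)
F1 = F0 ∪ {at(b), at(e), near(c)}  (8 atoms)
F2 = F1 ∪ {at(c)}  (9 atoms)
goal ⊆ F2  ⇒  h_max = 2

2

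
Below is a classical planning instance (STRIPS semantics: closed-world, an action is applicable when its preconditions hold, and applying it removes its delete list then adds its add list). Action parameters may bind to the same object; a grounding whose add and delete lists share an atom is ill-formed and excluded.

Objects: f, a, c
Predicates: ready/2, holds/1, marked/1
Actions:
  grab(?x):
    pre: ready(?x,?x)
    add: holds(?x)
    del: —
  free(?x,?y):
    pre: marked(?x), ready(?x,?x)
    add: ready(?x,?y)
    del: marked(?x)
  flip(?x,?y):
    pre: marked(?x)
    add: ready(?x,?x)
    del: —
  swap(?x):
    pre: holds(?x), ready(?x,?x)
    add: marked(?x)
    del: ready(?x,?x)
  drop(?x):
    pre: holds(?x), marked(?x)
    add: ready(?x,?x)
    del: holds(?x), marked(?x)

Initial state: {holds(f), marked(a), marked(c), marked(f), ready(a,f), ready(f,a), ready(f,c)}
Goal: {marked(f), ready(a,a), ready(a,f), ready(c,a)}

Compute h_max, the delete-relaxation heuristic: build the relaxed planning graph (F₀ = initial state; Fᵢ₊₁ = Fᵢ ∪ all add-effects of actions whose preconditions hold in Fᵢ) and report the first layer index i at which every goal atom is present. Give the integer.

F0 = init (7 atoms)
F1 = F0 ∪ {ready(a,a), ready(c,c), ready(f,f)}  (10 atoms)
F2 = F1 ∪ {holds(a), holds(c), ready(a,c), ready(c,a), ready(c,f)}  (15 atoms)
goal ⊆ F2  ⇒  h_max = 2

2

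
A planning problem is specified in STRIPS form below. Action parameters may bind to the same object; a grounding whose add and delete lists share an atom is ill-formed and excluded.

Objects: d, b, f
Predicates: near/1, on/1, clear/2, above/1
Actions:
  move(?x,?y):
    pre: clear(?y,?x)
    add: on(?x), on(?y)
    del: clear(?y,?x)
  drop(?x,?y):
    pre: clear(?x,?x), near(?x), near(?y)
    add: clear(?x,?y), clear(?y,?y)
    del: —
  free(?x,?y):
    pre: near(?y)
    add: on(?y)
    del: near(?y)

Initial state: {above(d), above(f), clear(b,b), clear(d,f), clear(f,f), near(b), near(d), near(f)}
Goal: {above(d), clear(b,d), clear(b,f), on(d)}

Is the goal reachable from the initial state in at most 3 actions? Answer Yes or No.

1. move(f,d)  →  {above(d), above(f), clear(b,b), clear(f,f), near(b), near(d), near(f), on(d), on(f)}
2. drop(b,d)  →  {above(d), above(f), clear(b,b), clear(b,d), clear(d,d), clear(f,f), near(b), near(d), near(f), on(d), on(f)}
3. drop(b,f)  →  {above(d), above(f), clear(b,b), clear(b,d), clear(b,f), clear(d,d), clear(f,f), near(b), near(d), near(f), on(d), on(f)}
optimal plan length = 3; 3 ≤ 3

Yes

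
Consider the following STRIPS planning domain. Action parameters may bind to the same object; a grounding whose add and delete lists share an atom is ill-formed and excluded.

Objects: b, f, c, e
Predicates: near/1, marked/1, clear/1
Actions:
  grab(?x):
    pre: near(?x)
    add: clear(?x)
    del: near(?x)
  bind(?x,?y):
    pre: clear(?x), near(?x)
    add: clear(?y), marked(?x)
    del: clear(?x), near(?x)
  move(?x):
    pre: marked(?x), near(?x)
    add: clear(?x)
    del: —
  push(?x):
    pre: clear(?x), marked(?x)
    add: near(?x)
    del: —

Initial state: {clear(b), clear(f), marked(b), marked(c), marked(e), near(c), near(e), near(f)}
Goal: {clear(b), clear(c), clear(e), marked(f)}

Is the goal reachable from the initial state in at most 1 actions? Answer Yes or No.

No

1. grab(c)  →  {clear(b), clear(c), clear(f), marked(b), marked(c), marked(e), near(e), near(f)}
2. bind(f,e)  →  {clear(b), clear(c), clear(e), marked(b), marked(c), marked(e), marked(f), near(e)}
optimal plan length = 2; 2 > 1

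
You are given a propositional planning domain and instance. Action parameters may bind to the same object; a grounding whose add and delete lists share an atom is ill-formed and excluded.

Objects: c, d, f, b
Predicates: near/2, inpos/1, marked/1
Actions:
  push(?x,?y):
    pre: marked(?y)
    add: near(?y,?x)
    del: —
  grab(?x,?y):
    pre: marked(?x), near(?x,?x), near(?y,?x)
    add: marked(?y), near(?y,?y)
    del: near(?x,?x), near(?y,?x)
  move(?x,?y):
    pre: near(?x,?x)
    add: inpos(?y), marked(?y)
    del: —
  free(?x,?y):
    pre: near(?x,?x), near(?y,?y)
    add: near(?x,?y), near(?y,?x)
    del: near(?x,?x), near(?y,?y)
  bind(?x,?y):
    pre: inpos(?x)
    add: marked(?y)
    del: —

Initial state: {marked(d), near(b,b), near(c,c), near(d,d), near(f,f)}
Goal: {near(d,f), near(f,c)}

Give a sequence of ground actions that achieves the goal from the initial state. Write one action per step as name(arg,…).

push(f,d); free(c,f)

1. push(f,d)  →  {marked(d), near(b,b), near(c,c), near(d,d), near(d,f), near(f,f)}
2. free(c,f)  →  {marked(d), near(b,b), near(c,f), near(d,d), near(d,f), near(f,c)}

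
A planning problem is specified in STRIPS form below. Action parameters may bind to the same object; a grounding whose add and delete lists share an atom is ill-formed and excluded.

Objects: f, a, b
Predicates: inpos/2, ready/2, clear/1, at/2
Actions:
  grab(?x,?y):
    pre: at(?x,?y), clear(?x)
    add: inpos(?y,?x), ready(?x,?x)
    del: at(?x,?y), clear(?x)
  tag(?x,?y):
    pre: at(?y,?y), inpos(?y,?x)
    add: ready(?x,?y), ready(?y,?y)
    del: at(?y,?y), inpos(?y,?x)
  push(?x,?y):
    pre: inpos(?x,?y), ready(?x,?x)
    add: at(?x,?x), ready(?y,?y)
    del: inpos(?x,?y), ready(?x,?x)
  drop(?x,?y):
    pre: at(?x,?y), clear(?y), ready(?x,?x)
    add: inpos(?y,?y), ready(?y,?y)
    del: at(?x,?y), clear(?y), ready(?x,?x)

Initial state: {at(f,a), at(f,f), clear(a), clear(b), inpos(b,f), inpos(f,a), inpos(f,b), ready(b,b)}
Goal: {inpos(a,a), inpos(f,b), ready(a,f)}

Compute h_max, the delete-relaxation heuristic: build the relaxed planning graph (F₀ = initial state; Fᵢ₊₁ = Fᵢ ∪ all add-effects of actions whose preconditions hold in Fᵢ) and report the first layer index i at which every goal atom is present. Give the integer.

2

F0 = init (8 atoms)
F1 = F0 ∪ {at(b,b), ready(a,f), ready(b,f), ready(f,f)}  (12 atoms)
F2 = F1 ∪ {inpos(a,a), inpos(b,b), ready(a,a), ready(f,b)}  (16 atoms)
goal ⊆ F2  ⇒  h_max = 2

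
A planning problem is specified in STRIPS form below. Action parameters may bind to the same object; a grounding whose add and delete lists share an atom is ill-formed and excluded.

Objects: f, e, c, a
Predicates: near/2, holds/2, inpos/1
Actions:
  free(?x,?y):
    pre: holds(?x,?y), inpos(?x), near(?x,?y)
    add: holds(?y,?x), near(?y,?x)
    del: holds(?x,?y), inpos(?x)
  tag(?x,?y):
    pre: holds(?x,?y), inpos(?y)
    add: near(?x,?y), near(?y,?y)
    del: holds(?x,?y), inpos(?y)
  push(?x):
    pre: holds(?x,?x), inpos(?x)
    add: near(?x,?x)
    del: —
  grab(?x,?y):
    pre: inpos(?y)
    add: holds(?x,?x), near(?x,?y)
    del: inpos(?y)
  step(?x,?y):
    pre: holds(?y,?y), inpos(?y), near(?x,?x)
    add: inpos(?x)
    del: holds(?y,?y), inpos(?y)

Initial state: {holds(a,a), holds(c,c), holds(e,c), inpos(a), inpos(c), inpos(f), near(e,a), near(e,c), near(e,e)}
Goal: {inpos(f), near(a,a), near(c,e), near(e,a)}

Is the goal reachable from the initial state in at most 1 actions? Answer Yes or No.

No

1. tag(a,a)  →  {holds(c,c), holds(e,c), inpos(c), inpos(f), near(a,a), near(e,a), near(e,c), near(e,e)}
2. step(e,c)  →  {holds(e,c), inpos(e), inpos(f), near(a,a), near(e,a), near(e,c), near(e,e)}
3. free(e,c)  →  {holds(c,e), inpos(f), near(a,a), near(c,e), near(e,a), near(e,c), near(e,e)}
optimal plan length = 3; 3 > 1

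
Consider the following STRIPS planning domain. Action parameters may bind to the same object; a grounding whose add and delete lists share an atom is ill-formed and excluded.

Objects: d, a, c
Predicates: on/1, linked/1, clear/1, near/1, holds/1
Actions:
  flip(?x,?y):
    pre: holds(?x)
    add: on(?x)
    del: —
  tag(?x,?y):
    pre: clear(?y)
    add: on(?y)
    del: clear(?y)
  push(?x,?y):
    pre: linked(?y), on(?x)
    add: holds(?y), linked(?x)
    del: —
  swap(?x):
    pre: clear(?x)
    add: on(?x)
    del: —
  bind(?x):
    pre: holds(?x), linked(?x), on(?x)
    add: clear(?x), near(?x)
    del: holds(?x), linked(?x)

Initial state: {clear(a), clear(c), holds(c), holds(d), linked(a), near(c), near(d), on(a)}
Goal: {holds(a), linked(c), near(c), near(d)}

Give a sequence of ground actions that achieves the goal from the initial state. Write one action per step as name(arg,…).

1. flip(c,d)  →  {clear(a), clear(c), holds(c), holds(d), linked(a), near(c), near(d), on(a), on(c)}
2. push(c,a)  →  {clear(a), clear(c), holds(a), holds(c), holds(d), linked(a), linked(c), near(c), near(d), on(a), on(c)}

flip(c,d); push(c,a)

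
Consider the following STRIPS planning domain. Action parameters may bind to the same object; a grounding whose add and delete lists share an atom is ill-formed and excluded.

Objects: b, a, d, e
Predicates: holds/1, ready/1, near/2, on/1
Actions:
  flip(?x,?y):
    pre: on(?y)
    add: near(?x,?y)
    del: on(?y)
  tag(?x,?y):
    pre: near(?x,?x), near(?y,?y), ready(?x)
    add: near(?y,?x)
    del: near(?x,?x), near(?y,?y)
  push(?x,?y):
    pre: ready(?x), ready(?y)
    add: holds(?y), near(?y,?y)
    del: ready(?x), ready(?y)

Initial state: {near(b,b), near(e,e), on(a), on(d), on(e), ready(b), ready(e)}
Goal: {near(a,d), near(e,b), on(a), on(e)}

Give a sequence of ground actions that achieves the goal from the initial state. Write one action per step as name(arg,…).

1. flip(a,d)  →  {near(a,d), near(b,b), near(e,e), on(a), on(e), ready(b), ready(e)}
2. tag(b,e)  →  {near(a,d), near(e,b), on(a), on(e), ready(b), ready(e)}

flip(a,d); tag(b,e)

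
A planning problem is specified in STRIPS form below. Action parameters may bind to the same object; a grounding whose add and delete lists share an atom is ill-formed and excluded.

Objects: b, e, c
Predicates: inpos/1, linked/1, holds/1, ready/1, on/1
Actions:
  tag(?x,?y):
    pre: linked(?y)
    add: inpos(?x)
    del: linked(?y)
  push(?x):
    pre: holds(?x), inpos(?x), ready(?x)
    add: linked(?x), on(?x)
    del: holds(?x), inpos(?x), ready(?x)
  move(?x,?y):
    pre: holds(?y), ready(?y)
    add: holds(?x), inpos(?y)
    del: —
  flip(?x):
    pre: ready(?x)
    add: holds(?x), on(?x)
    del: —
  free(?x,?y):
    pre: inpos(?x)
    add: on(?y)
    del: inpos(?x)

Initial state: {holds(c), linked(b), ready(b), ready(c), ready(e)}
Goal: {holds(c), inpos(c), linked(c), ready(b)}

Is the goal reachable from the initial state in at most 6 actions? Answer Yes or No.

1. move(b,c)  →  {holds(b), holds(c), inpos(c), linked(b), ready(b), ready(c), ready(e)}
2. push(c)  →  {holds(b), linked(b), linked(c), on(c), ready(b), ready(e)}
3. tag(c,b)  →  {holds(b), inpos(c), linked(c), on(c), ready(b), ready(e)}
4. move(c,b)  →  {holds(b), holds(c), inpos(b), inpos(c), linked(c), on(c), ready(b), ready(e)}
optimal plan length = 4; 4 ≤ 6

Yes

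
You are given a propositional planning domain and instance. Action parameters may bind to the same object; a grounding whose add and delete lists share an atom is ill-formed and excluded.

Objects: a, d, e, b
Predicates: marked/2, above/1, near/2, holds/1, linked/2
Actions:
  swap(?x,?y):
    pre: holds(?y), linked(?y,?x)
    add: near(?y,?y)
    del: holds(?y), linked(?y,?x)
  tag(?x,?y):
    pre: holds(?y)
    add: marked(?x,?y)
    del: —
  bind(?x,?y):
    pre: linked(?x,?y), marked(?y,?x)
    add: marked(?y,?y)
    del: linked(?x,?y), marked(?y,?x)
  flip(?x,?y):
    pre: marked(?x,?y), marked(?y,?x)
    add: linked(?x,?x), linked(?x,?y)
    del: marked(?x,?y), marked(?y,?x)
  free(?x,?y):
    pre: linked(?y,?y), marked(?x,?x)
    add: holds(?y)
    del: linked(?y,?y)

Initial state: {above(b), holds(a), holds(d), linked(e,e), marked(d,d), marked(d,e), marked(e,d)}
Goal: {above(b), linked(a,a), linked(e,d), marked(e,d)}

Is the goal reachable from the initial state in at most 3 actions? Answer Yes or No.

No

1. tag(a,a)  →  {above(b), holds(a), holds(d), linked(e,e), marked(a,a), marked(d,d), marked(d,e), marked(e,d)}
2. flip(a,a)  →  {above(b), holds(a), holds(d), linked(a,a), linked(e,e), marked(d,d), marked(d,e), marked(e,d)}
3. flip(e,d)  →  {above(b), holds(a), holds(d), linked(a,a), linked(e,d), linked(e,e), marked(d,d)}
4. tag(e,d)  →  {above(b), holds(a), holds(d), linked(a,a), linked(e,d), linked(e,e), marked(d,d), marked(e,d)}
optimal plan length = 4; 4 > 3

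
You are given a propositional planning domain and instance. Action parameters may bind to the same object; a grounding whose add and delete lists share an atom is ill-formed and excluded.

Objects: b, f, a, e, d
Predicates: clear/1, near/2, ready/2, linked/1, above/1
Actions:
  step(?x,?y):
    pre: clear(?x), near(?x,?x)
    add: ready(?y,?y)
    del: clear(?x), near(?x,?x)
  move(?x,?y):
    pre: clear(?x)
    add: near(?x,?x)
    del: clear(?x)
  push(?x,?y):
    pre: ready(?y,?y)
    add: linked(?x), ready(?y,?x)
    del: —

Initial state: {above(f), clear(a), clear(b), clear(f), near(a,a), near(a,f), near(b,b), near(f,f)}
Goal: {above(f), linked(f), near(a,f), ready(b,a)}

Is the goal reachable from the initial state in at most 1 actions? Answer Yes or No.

No

1. step(b,b)  →  {above(f), clear(a), clear(f), near(a,a), near(a,f), near(f,f), ready(b,b)}
2. push(f,b)  →  {above(f), clear(a), clear(f), linked(f), near(a,a), near(a,f), near(f,f), ready(b,b), ready(b,f)}
3. push(a,b)  →  {above(f), clear(a), clear(f), linked(a), linked(f), near(a,a), near(a,f), near(f,f), ready(b,a), ready(b,b), ready(b,f)}
optimal plan length = 3; 3 > 1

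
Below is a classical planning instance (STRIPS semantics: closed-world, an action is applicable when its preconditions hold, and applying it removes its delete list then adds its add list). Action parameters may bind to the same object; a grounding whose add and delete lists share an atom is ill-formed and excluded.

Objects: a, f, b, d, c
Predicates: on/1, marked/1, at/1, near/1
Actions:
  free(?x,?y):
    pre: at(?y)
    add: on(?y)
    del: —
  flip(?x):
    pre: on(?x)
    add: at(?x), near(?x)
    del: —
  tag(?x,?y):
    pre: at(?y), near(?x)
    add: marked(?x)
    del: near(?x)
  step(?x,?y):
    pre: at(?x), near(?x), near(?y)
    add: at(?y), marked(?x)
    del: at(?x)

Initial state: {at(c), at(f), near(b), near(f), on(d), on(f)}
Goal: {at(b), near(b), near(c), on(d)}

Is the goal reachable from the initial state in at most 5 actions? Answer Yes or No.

1. free(a,c)  →  {at(c), at(f), near(b), near(f), on(c), on(d), on(f)}
2. flip(c)  →  {at(c), at(f), near(b), near(c), near(f), on(c), on(d), on(f)}
3. step(f,b)  →  {at(b), at(c), marked(f), near(b), near(c), near(f), on(c), on(d), on(f)}
optimal plan length = 3; 3 ≤ 5

Yes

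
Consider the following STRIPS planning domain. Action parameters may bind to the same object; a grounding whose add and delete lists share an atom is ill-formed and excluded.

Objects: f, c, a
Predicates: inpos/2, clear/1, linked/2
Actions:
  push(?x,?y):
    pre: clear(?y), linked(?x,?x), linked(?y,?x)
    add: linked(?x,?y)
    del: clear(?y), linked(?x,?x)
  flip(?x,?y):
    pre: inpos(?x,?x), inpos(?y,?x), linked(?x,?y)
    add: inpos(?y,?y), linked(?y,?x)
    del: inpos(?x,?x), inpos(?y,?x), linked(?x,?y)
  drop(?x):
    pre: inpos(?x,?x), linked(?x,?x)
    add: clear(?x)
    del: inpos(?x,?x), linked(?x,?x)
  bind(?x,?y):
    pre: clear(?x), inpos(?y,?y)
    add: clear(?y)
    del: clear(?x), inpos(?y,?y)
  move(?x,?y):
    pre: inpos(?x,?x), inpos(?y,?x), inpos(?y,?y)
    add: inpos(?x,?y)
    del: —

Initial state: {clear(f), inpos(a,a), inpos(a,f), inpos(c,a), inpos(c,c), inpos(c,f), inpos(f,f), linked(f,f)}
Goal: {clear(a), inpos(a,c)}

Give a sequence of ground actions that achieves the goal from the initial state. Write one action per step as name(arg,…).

move(a,c); bind(f,a)

1. move(a,c)  →  {clear(f), inpos(a,a), inpos(a,c), inpos(a,f), inpos(c,a), inpos(c,c), inpos(c,f), inpos(f,f), linked(f,f)}
2. bind(f,a)  →  {clear(a), inpos(a,c), inpos(a,f), inpos(c,a), inpos(c,c), inpos(c,f), inpos(f,f), linked(f,f)}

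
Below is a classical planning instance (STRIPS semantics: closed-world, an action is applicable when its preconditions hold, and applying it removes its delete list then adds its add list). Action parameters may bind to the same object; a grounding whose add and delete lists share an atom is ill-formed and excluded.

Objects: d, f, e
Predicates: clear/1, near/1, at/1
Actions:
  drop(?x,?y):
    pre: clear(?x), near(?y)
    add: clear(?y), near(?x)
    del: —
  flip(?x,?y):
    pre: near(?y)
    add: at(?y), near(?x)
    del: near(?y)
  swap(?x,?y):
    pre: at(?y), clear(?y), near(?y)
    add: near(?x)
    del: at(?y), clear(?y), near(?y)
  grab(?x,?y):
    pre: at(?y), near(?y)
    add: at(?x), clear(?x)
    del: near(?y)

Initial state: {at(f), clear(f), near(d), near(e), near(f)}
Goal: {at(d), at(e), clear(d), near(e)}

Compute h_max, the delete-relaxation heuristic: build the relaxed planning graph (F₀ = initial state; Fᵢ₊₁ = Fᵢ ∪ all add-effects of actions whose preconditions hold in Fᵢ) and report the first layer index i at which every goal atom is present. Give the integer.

1

F0 = init (5 atoms)
F1 = F0 ∪ {at(d), at(e), clear(d), clear(e)}  (9 atoms)
goal ⊆ F1  ⇒  h_max = 1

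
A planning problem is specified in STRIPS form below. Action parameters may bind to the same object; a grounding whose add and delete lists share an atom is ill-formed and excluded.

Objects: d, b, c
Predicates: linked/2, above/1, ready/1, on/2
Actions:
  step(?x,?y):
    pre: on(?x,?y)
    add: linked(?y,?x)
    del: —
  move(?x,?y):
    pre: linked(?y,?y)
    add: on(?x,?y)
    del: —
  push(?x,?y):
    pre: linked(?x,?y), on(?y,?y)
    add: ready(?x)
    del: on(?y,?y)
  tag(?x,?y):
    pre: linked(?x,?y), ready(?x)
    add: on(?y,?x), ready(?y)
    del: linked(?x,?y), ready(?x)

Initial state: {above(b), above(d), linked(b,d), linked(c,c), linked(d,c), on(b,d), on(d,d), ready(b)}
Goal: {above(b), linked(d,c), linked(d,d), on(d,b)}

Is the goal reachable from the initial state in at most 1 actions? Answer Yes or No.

1. step(d,d)  →  {above(b), above(d), linked(b,d), linked(c,c), linked(d,c), linked(d,d), on(b,d), on(d,d), ready(b)}
2. tag(b,d)  →  {above(b), above(d), linked(c,c), linked(d,c), linked(d,d), on(b,d), on(d,b), on(d,d), ready(d)}
optimal plan length = 2; 2 > 1

No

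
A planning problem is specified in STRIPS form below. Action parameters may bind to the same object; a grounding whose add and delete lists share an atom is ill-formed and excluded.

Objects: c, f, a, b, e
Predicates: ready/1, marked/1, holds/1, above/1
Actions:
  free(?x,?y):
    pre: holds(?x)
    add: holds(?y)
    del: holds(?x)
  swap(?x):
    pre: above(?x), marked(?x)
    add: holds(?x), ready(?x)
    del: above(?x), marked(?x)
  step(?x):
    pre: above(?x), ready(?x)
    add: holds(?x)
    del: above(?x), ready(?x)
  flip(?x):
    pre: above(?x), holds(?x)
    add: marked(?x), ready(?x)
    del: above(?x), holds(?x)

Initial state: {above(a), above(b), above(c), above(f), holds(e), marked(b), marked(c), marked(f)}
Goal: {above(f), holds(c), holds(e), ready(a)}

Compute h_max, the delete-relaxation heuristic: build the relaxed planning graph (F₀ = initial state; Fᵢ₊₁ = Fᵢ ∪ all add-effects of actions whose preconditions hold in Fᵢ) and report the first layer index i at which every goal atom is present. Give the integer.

2

F0 = init (8 atoms)
F1 = F0 ∪ {holds(a), holds(b), holds(c), holds(f), ready(b), ready(c), ready(f)}  (15 atoms)
F2 = F1 ∪ {marked(a), ready(a)}  (17 atoms)
goal ⊆ F2  ⇒  h_max = 2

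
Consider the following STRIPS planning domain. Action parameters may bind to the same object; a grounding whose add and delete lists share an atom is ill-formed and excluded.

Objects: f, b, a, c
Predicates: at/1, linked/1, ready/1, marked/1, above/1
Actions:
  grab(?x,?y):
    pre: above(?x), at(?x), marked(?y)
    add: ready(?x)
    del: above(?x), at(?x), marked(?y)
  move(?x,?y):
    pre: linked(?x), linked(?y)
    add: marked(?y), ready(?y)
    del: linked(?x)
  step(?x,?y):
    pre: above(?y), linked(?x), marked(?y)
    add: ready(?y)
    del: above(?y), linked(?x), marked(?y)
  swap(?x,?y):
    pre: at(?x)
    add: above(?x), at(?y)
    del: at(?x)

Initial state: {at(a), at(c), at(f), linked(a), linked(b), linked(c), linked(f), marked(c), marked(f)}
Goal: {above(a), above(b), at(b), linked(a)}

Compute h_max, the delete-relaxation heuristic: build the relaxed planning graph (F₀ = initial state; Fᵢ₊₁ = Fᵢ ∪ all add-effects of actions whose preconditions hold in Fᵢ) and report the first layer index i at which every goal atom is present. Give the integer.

2

F0 = init (9 atoms)
F1 = F0 ∪ {above(a), above(c), above(f), at(b), marked(a), marked(b), ready(a), ready(b), ready(c), ready(f)}  (19 atoms)
F2 = F1 ∪ {above(b)}  (20 atoms)
goal ⊆ F2  ⇒  h_max = 2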